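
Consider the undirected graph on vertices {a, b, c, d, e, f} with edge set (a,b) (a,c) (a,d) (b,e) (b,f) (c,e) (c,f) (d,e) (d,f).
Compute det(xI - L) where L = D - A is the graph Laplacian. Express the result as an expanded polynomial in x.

x^6 - 18x^5 + 126x^4 - 432x^3 + 729x^2 - 486x

With the vertex order [a, b, c, d, e, f], the degrees are [3, 3, 3, 3, 3, 3], giving D = diag(3, 3, 3, 3, 3, 3) and L = D - A. The eigenvalues of L are [0, 3, 3, 3, 3, 6]; the characteristic polynomial is the product of (x - lambda_i), which multiplies out to x^6 - 18x^5 + 126x^4 - 432x^3 + 729x^2 - 486x. The coefficient of x^5 equals -trace(L) = -18, matching the sum of degrees. The eigenvalues sum to 18, which equals trace(L) = 2|E|.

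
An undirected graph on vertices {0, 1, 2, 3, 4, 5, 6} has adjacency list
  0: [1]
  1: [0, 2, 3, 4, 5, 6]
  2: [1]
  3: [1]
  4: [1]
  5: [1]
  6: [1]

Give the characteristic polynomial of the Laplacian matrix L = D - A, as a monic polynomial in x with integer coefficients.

x^7 - 12x^6 + 45x^5 - 80x^4 + 75x^3 - 36x^2 + 7x

Reading degrees in the order [0, 1, 2, 3, 4, 5, 6] gives [1, 6, 1, 1, 1, 1, 1]; set D = diag(1, 6, 1, 1, 1, 1, 1) and form L = D - A. L has integer entries, so p(x) = det(xI - L) has integer coefficients. Expanding the determinant yields x^7 - 12x^6 + 45x^5 - 80x^4 + 75x^3 - 36x^2 + 7x. The constant term is 0 because L is singular (the all-ones vector lies in its kernel).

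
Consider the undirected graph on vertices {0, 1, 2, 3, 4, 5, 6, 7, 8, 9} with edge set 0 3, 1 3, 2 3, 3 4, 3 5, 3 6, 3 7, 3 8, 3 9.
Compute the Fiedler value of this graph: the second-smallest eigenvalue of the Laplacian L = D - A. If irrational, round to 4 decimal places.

1

Reading degrees in the order [0, 1, 2, 3, 4, 5, 6, 7, 8, 9] gives [1, 1, 1, 9, 1, 1, 1, 1, 1, 1]; set D = diag(1, 1, 1, 9, 1, 1, 1, 1, 1, 1) and form L = D - A. The sorted Laplacian eigenvalues are [0, 1, 1, 1, 1, 1, 1, 1, 1, 10]; the algebraic connectivity is the second entry, 1. By the matrix-tree theorem the graph has (1/10) * product of the nonzero eigenvalues = 1 spanning tree.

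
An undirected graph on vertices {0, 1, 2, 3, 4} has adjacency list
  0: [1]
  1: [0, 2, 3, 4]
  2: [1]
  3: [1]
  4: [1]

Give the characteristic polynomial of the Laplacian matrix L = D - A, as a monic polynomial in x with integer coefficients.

Each diagonal entry of L is the vertex degree and each off-diagonal entry is -1 where an edge is present, 0 otherwise; in the order [0, 1, 2, 3, 4] the diagonal is [1, 4, 1, 1, 1]. Computing det(xI - L) by cofactor expansion (or equivalently via sum-over-permutations) gives x^5 - 8x^4 + 18x^3 - 16x^2 + 5x. The constant term is 0 because L is singular (the all-ones vector lies in its kernel). The largest eigenvalue, 5, is at most the vertex count 5.

x^5 - 8x^4 + 18x^3 - 16x^2 + 5x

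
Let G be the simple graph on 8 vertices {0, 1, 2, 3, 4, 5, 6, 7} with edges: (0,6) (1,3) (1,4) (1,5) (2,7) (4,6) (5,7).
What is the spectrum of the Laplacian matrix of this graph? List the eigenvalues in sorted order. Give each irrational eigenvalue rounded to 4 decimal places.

With the vertex order [0, 1, 2, 3, 4, 5, 6, 7], the degrees are [1, 3, 1, 1, 2, 2, 2, 2], giving D = diag(1, 3, 1, 1, 2, 2, 2, 2) and L = D - A. Since every row of L sums to 0, the all-ones vector is in the kernel and 0 is an eigenvalue. The eigenvalues sum to 14, which equals trace(L) = 2|E|.

[0, 0.1981, 0.4915, 1.3204, 1.5550, 2.8258, 3.2470, 4.3623]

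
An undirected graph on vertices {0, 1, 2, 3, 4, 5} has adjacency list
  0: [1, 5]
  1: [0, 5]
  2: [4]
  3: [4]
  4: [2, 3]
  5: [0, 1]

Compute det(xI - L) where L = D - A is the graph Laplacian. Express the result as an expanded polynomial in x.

With the vertex order [0, 1, 2, 3, 4, 5], the degrees are [2, 2, 1, 1, 2, 2], giving D = diag(2, 2, 1, 1, 2, 2) and L = D - A. Computing det(xI - L) by cofactor expansion (or equivalently via sum-over-permutations) gives x^6 - 10x^5 + 36x^4 - 54x^3 + 27x^2. The coefficient of x^5 equals -trace(L) = -10, matching the sum of degrees. There are 2 zeros in the spectrum, matching the 2 components.

x^6 - 10x^5 + 36x^4 - 54x^3 + 27x^2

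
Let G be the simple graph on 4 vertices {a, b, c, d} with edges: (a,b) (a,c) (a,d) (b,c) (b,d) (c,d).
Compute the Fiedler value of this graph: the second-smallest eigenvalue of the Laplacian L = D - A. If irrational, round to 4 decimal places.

Reading degrees in the order [a, b, c, d] gives [3, 3, 3, 3]; set D = diag(3, 3, 3, 3) and form L = D - A. The smallest Laplacian eigenvalue is always 0. The next one, lambda_2 = 4, measures how hard the graph is to disconnect: larger values mean better connectivity. By the matrix-tree theorem the graph has (1/4) * product of the nonzero eigenvalues = 16 spanning trees. There is one zero in the spectrum, matching the 1 component.

4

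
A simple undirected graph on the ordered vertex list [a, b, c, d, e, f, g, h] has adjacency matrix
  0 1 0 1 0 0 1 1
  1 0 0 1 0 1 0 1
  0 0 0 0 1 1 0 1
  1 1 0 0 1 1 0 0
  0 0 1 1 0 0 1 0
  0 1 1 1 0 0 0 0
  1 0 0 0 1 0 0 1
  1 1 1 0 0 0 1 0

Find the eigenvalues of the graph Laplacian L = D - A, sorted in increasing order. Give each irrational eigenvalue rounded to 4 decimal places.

With the vertex order [a, b, c, d, e, f, g, h], the degrees are [4, 4, 3, 4, 3, 3, 3, 4], giving D = diag(4, 4, 3, 4, 3, 3, 3, 4) and L = D - A. Since every row of L sums to 0, the all-ones vector is in the kernel and 0 is an eigenvalue. The single zero eigenvalue shows the graph is connected. By the matrix-tree theorem the graph has (1/8) * product of the nonzero eigenvalues = 1170 spanning trees.

[0, 2, 2.2679, 3, 4, 5, 5.7321, 6]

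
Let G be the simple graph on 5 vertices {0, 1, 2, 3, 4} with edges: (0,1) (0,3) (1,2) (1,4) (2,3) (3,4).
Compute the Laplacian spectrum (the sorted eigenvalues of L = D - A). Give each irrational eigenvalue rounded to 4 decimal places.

Reading degrees in the order [0, 1, 2, 3, 4] gives [2, 3, 2, 3, 2]; set D = diag(2, 3, 2, 3, 2) and form L = D - A. The multiplicity of 0 as a Laplacian eigenvalue equals the number of connected components. The eigenvalues sum to 12, which equals trace(L) = 2|E|.

[0, 2, 2, 3, 5]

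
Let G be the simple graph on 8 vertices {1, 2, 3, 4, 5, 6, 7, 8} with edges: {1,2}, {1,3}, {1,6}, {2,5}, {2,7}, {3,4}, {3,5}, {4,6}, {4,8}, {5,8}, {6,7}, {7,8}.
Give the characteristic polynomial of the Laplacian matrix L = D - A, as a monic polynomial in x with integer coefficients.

x^8 - 24x^7 + 240x^6 - 1296x^5 + 4080x^4 - 7488x^3 + 7424x^2 - 3072x

Each diagonal entry of L is the vertex degree and each off-diagonal entry is -1 where an edge is present, 0 otherwise; in the order [1, 2, 3, 4, 5, 6, 7, 8] the diagonal is [3, 3, 3, 3, 3, 3, 3, 3]. The eigenvalues of L are [0, 2, 2, 2, 4, 4, 4, 6]; the characteristic polynomial is the product of (x - lambda_i), which multiplies out to x^8 - 24x^7 + 240x^6 - 1296x^5 + 4080x^4 - 7488x^3 + 7424x^2 - 3072x. Since p(0) = det(-L) = 0, x divides p(x). There is one zero in the spectrum, matching the 1 component.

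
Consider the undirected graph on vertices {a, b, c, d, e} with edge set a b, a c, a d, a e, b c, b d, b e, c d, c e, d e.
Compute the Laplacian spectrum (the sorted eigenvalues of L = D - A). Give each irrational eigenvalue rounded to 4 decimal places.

[0, 5, 5, 5, 5]

Reading degrees in the order [a, b, c, d, e] gives [4, 4, 4, 4, 4]; set D = diag(4, 4, 4, 4, 4) and form L = D - A. Since every row of L sums to 0, the all-ones vector is in the kernel and 0 is an eigenvalue. The single zero eigenvalue shows the graph is connected. The largest eigenvalue, 5, is at most the vertex count 5.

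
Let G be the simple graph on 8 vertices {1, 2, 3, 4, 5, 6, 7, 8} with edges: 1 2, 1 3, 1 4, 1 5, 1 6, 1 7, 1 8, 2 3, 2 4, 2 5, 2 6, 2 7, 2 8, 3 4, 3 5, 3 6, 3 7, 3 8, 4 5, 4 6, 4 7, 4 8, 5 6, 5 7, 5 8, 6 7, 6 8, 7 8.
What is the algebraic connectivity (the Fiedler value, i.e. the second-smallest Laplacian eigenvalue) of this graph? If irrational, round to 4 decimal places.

Each diagonal entry of L is the vertex degree and each off-diagonal entry is -1 where an edge is present, 0 otherwise; in the order [1, 2, 3, 4, 5, 6, 7, 8] the diagonal is [7, 7, 7, 7, 7, 7, 7, 7]. Computing the eigenvalues of L and sorting gives [0, 8, 8, 8, 8, 8, 8, 8]. The Fiedler value lambda_2 = 8 is strictly positive, so the graph is connected. There is one zero in the spectrum, matching the 1 component. The eigenvalues sum to 56, which equals trace(L) = 2|E|.

8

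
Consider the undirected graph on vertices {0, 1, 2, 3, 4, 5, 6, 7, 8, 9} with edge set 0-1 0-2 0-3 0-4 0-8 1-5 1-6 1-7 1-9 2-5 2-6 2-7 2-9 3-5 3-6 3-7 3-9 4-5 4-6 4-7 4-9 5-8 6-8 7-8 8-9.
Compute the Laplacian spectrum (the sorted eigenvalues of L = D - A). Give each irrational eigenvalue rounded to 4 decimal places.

[0, 5, 5, 5, 5, 5, 5, 5, 5, 10]

With the vertex order [0, 1, 2, 3, 4, 5, 6, 7, 8, 9], the degrees are [5, 5, 5, 5, 5, 5, 5, 5, 5, 5], giving D = diag(5, 5, 5, 5, 5, 5, 5, 5, 5, 5) and L = D - A. Since every row of L sums to 0, the all-ones vector is in the kernel and 0 is an eigenvalue. There is one zero in the spectrum, matching the 1 component.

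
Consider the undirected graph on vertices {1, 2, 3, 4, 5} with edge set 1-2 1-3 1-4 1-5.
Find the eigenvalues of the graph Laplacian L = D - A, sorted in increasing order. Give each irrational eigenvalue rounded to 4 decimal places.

Each diagonal entry of L is the vertex degree and each off-diagonal entry is -1 where an edge is present, 0 otherwise; in the order [1, 2, 3, 4, 5] the diagonal is [4, 1, 1, 1, 1]. Diagonalising L (or applying a numerical eigensolver to the 5x5 matrix) gives the spectrum above. The single zero eigenvalue shows the graph is connected. By the matrix-tree theorem the graph has (1/5) * product of the nonzero eigenvalues = 1 spanning tree.

[0, 1, 1, 1, 5]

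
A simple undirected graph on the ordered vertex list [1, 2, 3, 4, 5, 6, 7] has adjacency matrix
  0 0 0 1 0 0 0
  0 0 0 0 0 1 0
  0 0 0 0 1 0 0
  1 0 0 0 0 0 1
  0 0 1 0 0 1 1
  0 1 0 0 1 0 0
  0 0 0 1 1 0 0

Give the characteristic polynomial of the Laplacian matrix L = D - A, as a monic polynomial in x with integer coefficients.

Reading degrees in the order [1, 2, 3, 4, 5, 6, 7] gives [1, 1, 1, 2, 3, 2, 2]; set D = diag(1, 1, 1, 2, 3, 2, 2) and form L = D - A. Computing det(xI - L) by cofactor expansion (or equivalently via sum-over-permutations) gives x^7 - 12x^6 + 54x^5 - 114x^4 + 115x^3 - 50x^2 + 7x. Since p(0) = det(-L) = 0, x divides p(x). The largest eigenvalue, 4.3342, is at most the vertex count 7.

x^7 - 12x^6 + 54x^5 - 114x^4 + 115x^3 - 50x^2 + 7x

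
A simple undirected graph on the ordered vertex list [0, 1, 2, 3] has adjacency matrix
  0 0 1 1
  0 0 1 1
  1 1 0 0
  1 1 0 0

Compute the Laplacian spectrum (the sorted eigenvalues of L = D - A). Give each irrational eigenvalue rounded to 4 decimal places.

[0, 2, 2, 4]

Reading degrees in the order [0, 1, 2, 3] gives [2, 2, 2, 2]; set D = diag(2, 2, 2, 2) and form L = D - A. The multiplicity of 0 as a Laplacian eigenvalue equals the number of connected components. The single zero eigenvalue shows the graph is connected. There is one zero in the spectrum, matching the 1 component. The largest eigenvalue, 4, is at most the vertex count 4.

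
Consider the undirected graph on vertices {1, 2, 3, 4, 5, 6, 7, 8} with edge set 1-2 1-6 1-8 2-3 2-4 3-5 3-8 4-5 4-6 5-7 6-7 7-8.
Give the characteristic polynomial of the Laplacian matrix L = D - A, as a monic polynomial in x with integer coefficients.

With the vertex order [1, 2, 3, 4, 5, 6, 7, 8], the degrees are [3, 3, 3, 3, 3, 3, 3, 3], giving D = diag(3, 3, 3, 3, 3, 3, 3, 3) and L = D - A. Computing det(xI - L) by cofactor expansion (or equivalently via sum-over-permutations) gives x^8 - 24x^7 + 240x^6 - 1296x^5 + 4080x^4 - 7488x^3 + 7424x^2 - 3072x. The constant term is 0 because L is singular (the all-ones vector lies in its kernel). The eigenvalues sum to 24, which equals trace(L) = 2|E|.

x^8 - 24x^7 + 240x^6 - 1296x^5 + 4080x^4 - 7488x^3 + 7424x^2 - 3072x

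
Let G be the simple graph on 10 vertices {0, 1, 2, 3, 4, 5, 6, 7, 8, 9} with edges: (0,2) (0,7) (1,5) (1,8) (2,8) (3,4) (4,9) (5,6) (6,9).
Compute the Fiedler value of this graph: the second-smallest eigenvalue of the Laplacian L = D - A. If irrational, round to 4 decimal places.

Reading degrees in the order [0, 1, 2, 3, 4, 5, 6, 7, 8, 9] gives [2, 2, 2, 1, 2, 2, 2, 1, 2, 2]; set D = diag(2, 2, 2, 1, 2, 2, 2, 1, 2, 2) and form L = D - A. The smallest Laplacian eigenvalue is always 0. The next one, lambda_2 = 0.0979, measures how hard the graph is to disconnect: larger values mean better connectivity. The largest eigenvalue, 3.9021, is at most the vertex count 10.

0.0979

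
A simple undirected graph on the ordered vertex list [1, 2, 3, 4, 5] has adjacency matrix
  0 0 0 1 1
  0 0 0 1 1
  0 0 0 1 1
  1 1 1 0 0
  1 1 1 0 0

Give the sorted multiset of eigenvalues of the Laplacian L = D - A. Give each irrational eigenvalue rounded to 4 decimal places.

With the vertex order [1, 2, 3, 4, 5], the degrees are [2, 2, 2, 3, 3], giving D = diag(2, 2, 2, 3, 3) and L = D - A. L is symmetric positive semidefinite, so every eigenvalue is real and nonnegative. The single zero eigenvalue shows the graph is connected. The largest eigenvalue, 5, is at most the vertex count 5.

[0, 2, 2, 3, 5]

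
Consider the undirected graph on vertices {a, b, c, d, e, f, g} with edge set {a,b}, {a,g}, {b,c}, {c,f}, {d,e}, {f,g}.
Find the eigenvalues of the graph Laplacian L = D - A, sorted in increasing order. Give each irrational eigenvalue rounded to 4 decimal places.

[0, 0, 1.3820, 1.3820, 2, 3.6180, 3.6180]

With the vertex order [a, b, c, d, e, f, g], the degrees are [2, 2, 2, 1, 1, 2, 2], giving D = diag(2, 2, 2, 1, 1, 2, 2) and L = D - A. L is symmetric positive semidefinite, so every eigenvalue is real and nonnegative. The 2 zero eigenvalues correspond to the 2 connected components.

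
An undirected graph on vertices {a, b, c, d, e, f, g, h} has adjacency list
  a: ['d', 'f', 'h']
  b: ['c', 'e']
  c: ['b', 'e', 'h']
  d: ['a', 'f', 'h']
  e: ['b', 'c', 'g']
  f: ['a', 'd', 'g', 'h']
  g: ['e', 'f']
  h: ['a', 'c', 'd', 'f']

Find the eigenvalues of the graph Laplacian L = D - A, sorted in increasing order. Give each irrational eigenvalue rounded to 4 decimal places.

With the vertex order [a, b, c, d, e, f, g, h], the degrees are [3, 2, 3, 3, 3, 4, 2, 4], giving D = diag(3, 2, 3, 3, 3, 4, 2, 4) and L = D - A. The multiplicity of 0 as a Laplacian eigenvalue equals the number of connected components. The largest eigenvalue, 5.3989, is at most the vertex count 8.

[0, 0.6892, 1.6455, 3.2664, 4, 4, 5, 5.3989]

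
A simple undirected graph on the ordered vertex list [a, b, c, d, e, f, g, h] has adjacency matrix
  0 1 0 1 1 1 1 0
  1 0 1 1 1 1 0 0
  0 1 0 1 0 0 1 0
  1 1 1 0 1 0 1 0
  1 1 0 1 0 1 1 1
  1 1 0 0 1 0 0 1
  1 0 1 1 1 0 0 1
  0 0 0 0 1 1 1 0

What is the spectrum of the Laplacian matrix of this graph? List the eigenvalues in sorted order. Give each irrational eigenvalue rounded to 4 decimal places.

Each diagonal entry of L is the vertex degree and each off-diagonal entry is -1 where an edge is present, 0 otherwise; in the order [a, b, c, d, e, f, g, h] the diagonal is [5, 5, 3, 5, 6, 4, 5, 3]. Since every row of L sums to 0, the all-ones vector is in the kernel and 0 is an eigenvalue.

[0, 2.2840, 3.3641, 4.3113, 5.6628, 6.3999, 6.7039, 7.2739]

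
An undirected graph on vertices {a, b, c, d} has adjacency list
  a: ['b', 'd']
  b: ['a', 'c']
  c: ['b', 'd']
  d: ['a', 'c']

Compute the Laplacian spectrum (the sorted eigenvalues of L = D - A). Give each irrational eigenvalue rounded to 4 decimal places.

[0, 2, 2, 4]

With the vertex order [a, b, c, d], the degrees are [2, 2, 2, 2], giving D = diag(2, 2, 2, 2) and L = D - A. Since every row of L sums to 0, the all-ones vector is in the kernel and 0 is an eigenvalue. The single zero eigenvalue shows the graph is connected. There is one zero in the spectrum, matching the 1 component.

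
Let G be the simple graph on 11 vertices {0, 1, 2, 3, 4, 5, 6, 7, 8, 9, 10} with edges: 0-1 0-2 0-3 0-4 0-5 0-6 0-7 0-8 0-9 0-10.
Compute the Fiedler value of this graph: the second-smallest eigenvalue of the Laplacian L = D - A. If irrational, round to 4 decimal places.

1

Reading degrees in the order [0, 1, 2, 3, 4, 5, 6, 7, 8, 9, 10] gives [10, 1, 1, 1, 1, 1, 1, 1, 1, 1, 1]; set D = diag(10, 1, 1, 1, 1, 1, 1, 1, 1, 1, 1) and form L = D - A. Computing the eigenvalues of L and sorting gives [0, 1, 1, 1, 1, 1, 1, 1, 1, 1, 11]. The Fiedler value lambda_2 = 1 is strictly positive, so the graph is connected.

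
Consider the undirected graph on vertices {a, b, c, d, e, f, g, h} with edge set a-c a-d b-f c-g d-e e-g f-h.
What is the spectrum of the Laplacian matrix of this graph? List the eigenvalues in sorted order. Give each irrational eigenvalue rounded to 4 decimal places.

Reading degrees in the order [a, b, c, d, e, f, g, h] gives [2, 1, 2, 2, 2, 2, 2, 1]; set D = diag(2, 1, 2, 2, 2, 2, 2, 1) and form L = D - A. Since every row of L sums to 0, the all-ones vector is in the kernel and 0 is an eigenvalue. The 2 zero eigenvalues correspond to the 2 connected components.

[0, 0, 1, 1.3820, 1.3820, 3, 3.6180, 3.6180]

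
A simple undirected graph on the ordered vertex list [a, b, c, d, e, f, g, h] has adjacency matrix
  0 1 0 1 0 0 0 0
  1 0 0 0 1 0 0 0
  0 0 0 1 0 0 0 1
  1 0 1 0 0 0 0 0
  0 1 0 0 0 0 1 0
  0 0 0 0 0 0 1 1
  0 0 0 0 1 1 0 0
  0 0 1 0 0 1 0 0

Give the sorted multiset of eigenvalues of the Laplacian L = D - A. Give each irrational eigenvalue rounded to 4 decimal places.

Each diagonal entry of L is the vertex degree and each off-diagonal entry is -1 where an edge is present, 0 otherwise; in the order [a, b, c, d, e, f, g, h] the diagonal is [2, 2, 2, 2, 2, 2, 2, 2]. The multiplicity of 0 as a Laplacian eigenvalue equals the number of connected components. The single zero eigenvalue shows the graph is connected. The largest eigenvalue, 4, is at most the vertex count 8.

[0, 0.5858, 0.5858, 2, 2, 3.4142, 3.4142, 4]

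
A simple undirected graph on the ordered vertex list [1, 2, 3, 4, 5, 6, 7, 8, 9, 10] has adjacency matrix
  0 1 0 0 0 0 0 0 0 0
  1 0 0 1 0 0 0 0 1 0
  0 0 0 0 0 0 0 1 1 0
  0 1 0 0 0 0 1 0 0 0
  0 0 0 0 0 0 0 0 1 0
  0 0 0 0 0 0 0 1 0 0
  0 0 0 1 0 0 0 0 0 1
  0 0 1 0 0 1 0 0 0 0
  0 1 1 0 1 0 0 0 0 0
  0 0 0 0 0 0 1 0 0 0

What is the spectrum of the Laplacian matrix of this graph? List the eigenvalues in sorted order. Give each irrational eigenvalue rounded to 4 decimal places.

Reading degrees in the order [1, 2, 3, 4, 5, 6, 7, 8, 9, 10] gives [1, 3, 2, 2, 1, 1, 2, 2, 3, 1]; set D = diag(1, 3, 2, 2, 1, 1, 2, 2, 3, 1) and form L = D - A. The multiplicity of 0 as a Laplacian eigenvalue equals the number of connected components. The eigenvalues sum to 18, which equals trace(L) = 2|E|.

[0, 0.1487, 0.3820, 0.6496, 1.3820, 1.4400, 2.6180, 3.0561, 3.6180, 4.7056]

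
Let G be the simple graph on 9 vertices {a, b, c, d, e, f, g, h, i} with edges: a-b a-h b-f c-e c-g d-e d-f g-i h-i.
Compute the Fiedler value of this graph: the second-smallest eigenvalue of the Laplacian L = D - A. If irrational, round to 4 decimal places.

0.4679

Each diagonal entry of L is the vertex degree and each off-diagonal entry is -1 where an edge is present, 0 otherwise; in the order [a, b, c, d, e, f, g, h, i] the diagonal is [2, 2, 2, 2, 2, 2, 2, 2, 2]. The smallest Laplacian eigenvalue is always 0. The next one, lambda_2 = 0.4679, measures how hard the graph is to disconnect: larger values mean better connectivity. By the matrix-tree theorem the graph has (1/9) * product of the nonzero eigenvalues = 9 spanning trees.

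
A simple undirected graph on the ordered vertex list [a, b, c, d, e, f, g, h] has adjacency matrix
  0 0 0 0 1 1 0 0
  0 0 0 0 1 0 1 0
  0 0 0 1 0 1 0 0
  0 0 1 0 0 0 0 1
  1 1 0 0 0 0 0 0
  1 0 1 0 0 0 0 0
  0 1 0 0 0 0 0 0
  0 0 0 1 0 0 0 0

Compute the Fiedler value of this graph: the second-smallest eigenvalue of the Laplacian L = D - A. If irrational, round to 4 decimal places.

Reading degrees in the order [a, b, c, d, e, f, g, h] gives [2, 2, 2, 2, 2, 2, 1, 1]; set D = diag(2, 2, 2, 2, 2, 2, 1, 1) and form L = D - A. The smallest Laplacian eigenvalue is always 0. The next one, lambda_2 = 0.1522, measures how hard the graph is to disconnect: larger values mean better connectivity. There is one zero in the spectrum, matching the 1 component. The largest eigenvalue, 3.8478, is at most the vertex count 8.

0.1522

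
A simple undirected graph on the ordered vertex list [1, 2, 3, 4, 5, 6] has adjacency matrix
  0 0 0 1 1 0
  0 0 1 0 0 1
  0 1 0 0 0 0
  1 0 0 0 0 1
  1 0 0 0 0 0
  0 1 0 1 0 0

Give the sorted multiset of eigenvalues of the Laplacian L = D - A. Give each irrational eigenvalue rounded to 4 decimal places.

Reading degrees in the order [1, 2, 3, 4, 5, 6] gives [2, 2, 1, 2, 1, 2]; set D = diag(2, 2, 1, 2, 1, 2) and form L = D - A. Since every row of L sums to 0, the all-ones vector is in the kernel and 0 is an eigenvalue. The single zero eigenvalue shows the graph is connected. The largest eigenvalue, 3.7321, is at most the vertex count 6. There is one zero in the spectrum, matching the 1 component.

[0, 0.2679, 1, 2, 3, 3.7321]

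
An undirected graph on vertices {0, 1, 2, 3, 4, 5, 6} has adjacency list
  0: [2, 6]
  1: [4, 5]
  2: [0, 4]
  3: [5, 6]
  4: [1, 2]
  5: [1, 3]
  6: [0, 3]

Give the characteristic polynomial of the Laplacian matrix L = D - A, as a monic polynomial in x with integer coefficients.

Reading degrees in the order [0, 1, 2, 3, 4, 5, 6] gives [2, 2, 2, 2, 2, 2, 2]; set D = diag(2, 2, 2, 2, 2, 2, 2) and form L = D - A. L has integer entries, so p(x) = det(xI - L) has integer coefficients. Expanding the determinant yields x^7 - 14x^6 + 77x^5 - 210x^4 + 294x^3 - 196x^2 + 49x. Since p(0) = det(-L) = 0, x divides p(x). The eigenvalues sum to 14, which equals trace(L) = 2|E|. The largest eigenvalue, 3.8019, is at most the vertex count 7.

x^7 - 14x^6 + 77x^5 - 210x^4 + 294x^3 - 196x^2 + 49x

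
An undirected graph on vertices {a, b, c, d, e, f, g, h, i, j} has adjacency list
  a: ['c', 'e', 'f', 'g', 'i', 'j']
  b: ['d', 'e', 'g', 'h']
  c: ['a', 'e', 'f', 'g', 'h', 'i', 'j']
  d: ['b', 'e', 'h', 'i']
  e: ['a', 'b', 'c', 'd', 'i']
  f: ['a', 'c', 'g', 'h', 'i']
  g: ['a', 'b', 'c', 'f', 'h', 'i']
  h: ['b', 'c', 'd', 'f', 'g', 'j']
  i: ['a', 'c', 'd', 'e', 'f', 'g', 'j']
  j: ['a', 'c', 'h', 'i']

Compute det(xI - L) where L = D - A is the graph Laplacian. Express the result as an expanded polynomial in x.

Reading degrees in the order [a, b, c, d, e, f, g, h, i, j] gives [6, 4, 7, 4, 5, 5, 6, 6, 7, 4]; set D = diag(6, 4, 7, 4, 5, 5, 6, 6, 7, 4) and form L = D - A. L has integer entries, so p(x) = det(xI - L) has integer coefficients. Expanding the determinant yields x^10 - 54x^9 + 1279x^8 - 17426x^7 + 150388x^6 - 851762x^5 + 3162841x^4 - 7416534x^3 + 9951901x^2 - 5812540x. The constant term is 0 because L is singular (the all-ones vector lies in its kernel). There is one zero in the spectrum, matching the 1 component. The eigenvalues sum to 54, which equals trace(L) = 2|E|.

x^10 - 54x^9 + 1279x^8 - 17426x^7 + 150388x^6 - 851762x^5 + 3162841x^4 - 7416534x^3 + 9951901x^2 - 5812540x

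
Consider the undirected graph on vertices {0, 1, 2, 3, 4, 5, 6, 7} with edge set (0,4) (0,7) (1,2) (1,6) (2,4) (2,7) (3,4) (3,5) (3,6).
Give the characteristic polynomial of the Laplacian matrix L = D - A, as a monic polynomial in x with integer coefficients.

x^8 - 18x^7 + 131x^6 - 496x^5 + 1045x^4 - 1208x^3 + 696x^2 - 152x

Each diagonal entry of L is the vertex degree and each off-diagonal entry is -1 where an edge is present, 0 otherwise; in the order [0, 1, 2, 3, 4, 5, 6, 7] the diagonal is [2, 2, 3, 3, 3, 1, 2, 2]. Computing det(xI - L) by cofactor expansion (or equivalently via sum-over-permutations) gives x^8 - 18x^7 + 131x^6 - 496x^5 + 1045x^4 - 1208x^3 + 696x^2 - 152x. The coefficient of x^7 equals -trace(L) = -18, matching the sum of degrees. The largest eigenvalue, 4.9871, is at most the vertex count 8. The eigenvalues sum to 18, which equals trace(L) = 2|E|.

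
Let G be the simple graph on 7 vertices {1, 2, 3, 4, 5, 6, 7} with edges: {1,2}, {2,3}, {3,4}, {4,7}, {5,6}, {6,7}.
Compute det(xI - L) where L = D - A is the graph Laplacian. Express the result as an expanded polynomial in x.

Reading degrees in the order [1, 2, 3, 4, 5, 6, 7] gives [1, 2, 2, 2, 1, 2, 2]; set D = diag(1, 2, 2, 2, 1, 2, 2) and form L = D - A. L has integer entries, so p(x) = det(xI - L) has integer coefficients. Expanding the determinant yields x^7 - 12x^6 + 55x^5 - 120x^4 + 126x^3 - 56x^2 + 7x. Since p(0) = det(-L) = 0, x divides p(x). The largest eigenvalue, 3.8019, is at most the vertex count 7.

x^7 - 12x^6 + 55x^5 - 120x^4 + 126x^3 - 56x^2 + 7x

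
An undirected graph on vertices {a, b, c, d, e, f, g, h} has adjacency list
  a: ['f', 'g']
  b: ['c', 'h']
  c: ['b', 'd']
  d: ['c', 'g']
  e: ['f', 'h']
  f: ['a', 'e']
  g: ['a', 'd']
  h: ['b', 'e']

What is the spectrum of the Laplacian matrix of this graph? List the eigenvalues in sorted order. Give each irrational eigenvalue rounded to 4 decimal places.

[0, 0.5858, 0.5858, 2, 2, 3.4142, 3.4142, 4]

Each diagonal entry of L is the vertex degree and each off-diagonal entry is -1 where an edge is present, 0 otherwise; in the order [a, b, c, d, e, f, g, h] the diagonal is [2, 2, 2, 2, 2, 2, 2, 2]. L is symmetric positive semidefinite, so every eigenvalue is real and nonnegative. The single zero eigenvalue shows the graph is connected. By the matrix-tree theorem the graph has (1/8) * product of the nonzero eigenvalues = 8 spanning trees.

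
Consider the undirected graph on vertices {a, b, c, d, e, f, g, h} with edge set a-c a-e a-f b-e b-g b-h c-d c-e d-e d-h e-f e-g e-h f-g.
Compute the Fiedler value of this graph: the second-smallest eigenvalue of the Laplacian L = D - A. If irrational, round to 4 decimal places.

1.7530

Each diagonal entry of L is the vertex degree and each off-diagonal entry is -1 where an edge is present, 0 otherwise; in the order [a, b, c, d, e, f, g, h] the diagonal is [3, 3, 3, 3, 7, 3, 3, 3]. The sorted Laplacian eigenvalues are [0, 1.7530, 1.7530, 3.4450, 3.4450, 4.8019, 4.8019, 8]; the algebraic connectivity is the second entry, 1.7530. The largest eigenvalue, 8, is at most the vertex count 8.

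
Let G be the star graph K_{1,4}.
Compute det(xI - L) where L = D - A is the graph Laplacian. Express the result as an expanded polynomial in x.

x^5 - 8x^4 + 18x^3 - 16x^2 + 5x

The graph has 5 vertices and degree multiset [4, 1, 1, 1, 1]; D is the diagonal matrix of degrees and L = D - A. The eigenvalues of L are [0, 1, 1, 1, 5]; the characteristic polynomial is the product of (x - lambda_i), which multiplies out to x^5 - 8x^4 + 18x^3 - 16x^2 + 5x. Since p(0) = det(-L) = 0, x divides p(x). By the matrix-tree theorem the graph has (1/5) * product of the nonzero eigenvalues = 1 spanning tree. There is one zero in the spectrum, matching the 1 component.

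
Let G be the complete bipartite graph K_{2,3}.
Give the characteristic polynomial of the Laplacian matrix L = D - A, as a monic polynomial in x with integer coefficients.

The graph has 5 vertices and degree multiset [3, 3, 2, 2, 2]; D is the diagonal matrix of degrees and L = D - A. Computing det(xI - L) by cofactor expansion (or equivalently via sum-over-permutations) gives x^5 - 12x^4 + 51x^3 - 92x^2 + 60x. The coefficient of x^4 equals -trace(L) = -12, matching the sum of degrees.

x^5 - 12x^4 + 51x^3 - 92x^2 + 60x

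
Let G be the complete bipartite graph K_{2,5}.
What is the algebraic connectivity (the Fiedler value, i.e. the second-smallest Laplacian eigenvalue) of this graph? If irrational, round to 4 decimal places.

2

The graph has 7 vertices and degree multiset [5, 5, 2, 2, 2, 2, 2]; D is the diagonal matrix of degrees and L = D - A. The sorted Laplacian eigenvalues are [0, 2, 2, 2, 2, 5, 7]; the algebraic connectivity is the second entry, 2. By the matrix-tree theorem the graph has (1/7) * product of the nonzero eigenvalues = 80 spanning trees.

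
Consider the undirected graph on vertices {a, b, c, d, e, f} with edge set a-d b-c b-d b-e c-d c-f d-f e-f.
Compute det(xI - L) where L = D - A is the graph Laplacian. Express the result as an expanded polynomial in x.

With the vertex order [a, b, c, d, e, f], the degrees are [1, 3, 3, 4, 2, 3], giving D = diag(1, 3, 3, 4, 2, 3) and L = D - A. Computing det(xI - L) by cofactor expansion (or equivalently via sum-over-permutations) gives x^6 - 16x^5 + 96x^4 - 266x^3 + 333x^2 - 144x. Since p(0) = det(-L) = 0, x divides p(x). The largest eigenvalue, 5.3686, is at most the vertex count 6. By the matrix-tree theorem the graph has (1/6) * product of the nonzero eigenvalues = 24 spanning trees.

x^6 - 16x^5 + 96x^4 - 266x^3 + 333x^2 - 144x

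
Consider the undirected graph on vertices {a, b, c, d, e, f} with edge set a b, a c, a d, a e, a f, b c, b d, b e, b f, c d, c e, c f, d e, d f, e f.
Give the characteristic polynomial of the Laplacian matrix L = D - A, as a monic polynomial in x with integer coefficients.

x^6 - 30x^5 + 360x^4 - 2160x^3 + 6480x^2 - 7776x

Reading degrees in the order [a, b, c, d, e, f] gives [5, 5, 5, 5, 5, 5]; set D = diag(5, 5, 5, 5, 5, 5) and form L = D - A. Computing det(xI - L) by cofactor expansion (or equivalently via sum-over-permutations) gives x^6 - 30x^5 + 360x^4 - 2160x^3 + 6480x^2 - 7776x. Since p(0) = det(-L) = 0, x divides p(x). There is one zero in the spectrum, matching the 1 component. The largest eigenvalue, 6, is at most the vertex count 6.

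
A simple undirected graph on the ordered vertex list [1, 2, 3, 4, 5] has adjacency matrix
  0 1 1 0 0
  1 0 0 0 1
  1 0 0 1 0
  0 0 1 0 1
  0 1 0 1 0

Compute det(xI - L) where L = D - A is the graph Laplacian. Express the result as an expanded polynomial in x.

x^5 - 10x^4 + 35x^3 - 50x^2 + 25x

With the vertex order [1, 2, 3, 4, 5], the degrees are [2, 2, 2, 2, 2], giving D = diag(2, 2, 2, 2, 2) and L = D - A. Computing det(xI - L) by cofactor expansion (or equivalently via sum-over-permutations) gives x^5 - 10x^4 + 35x^3 - 50x^2 + 25x. The coefficient of x^4 equals -trace(L) = -10, matching the sum of degrees. There is one zero in the spectrum, matching the 1 component.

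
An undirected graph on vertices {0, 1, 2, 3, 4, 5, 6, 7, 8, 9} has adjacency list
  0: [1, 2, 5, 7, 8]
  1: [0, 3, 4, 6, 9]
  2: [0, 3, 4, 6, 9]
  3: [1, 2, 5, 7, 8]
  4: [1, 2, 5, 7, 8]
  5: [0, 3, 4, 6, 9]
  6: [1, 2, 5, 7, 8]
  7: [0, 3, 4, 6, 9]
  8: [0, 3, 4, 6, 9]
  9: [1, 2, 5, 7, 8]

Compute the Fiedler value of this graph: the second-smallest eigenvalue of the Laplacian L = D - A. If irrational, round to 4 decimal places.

Each diagonal entry of L is the vertex degree and each off-diagonal entry is -1 where an edge is present, 0 otherwise; in the order [0, 1, 2, 3, 4, 5, 6, 7, 8, 9] the diagonal is [5, 5, 5, 5, 5, 5, 5, 5, 5, 5]. The sorted Laplacian eigenvalues are [0, 5, 5, 5, 5, 5, 5, 5, 5, 10]; the algebraic connectivity is the second entry, 5. The largest eigenvalue, 10, is at most the vertex count 10.

5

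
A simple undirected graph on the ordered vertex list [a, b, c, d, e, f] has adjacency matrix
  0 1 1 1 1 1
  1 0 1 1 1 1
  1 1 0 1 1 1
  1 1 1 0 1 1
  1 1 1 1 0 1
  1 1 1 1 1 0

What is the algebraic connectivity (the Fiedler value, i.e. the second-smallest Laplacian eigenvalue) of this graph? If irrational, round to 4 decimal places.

Each diagonal entry of L is the vertex degree and each off-diagonal entry is -1 where an edge is present, 0 otherwise; in the order [a, b, c, d, e, f] the diagonal is [5, 5, 5, 5, 5, 5]. The smallest Laplacian eigenvalue is always 0. The next one, lambda_2 = 6, measures how hard the graph is to disconnect: larger values mean better connectivity.

6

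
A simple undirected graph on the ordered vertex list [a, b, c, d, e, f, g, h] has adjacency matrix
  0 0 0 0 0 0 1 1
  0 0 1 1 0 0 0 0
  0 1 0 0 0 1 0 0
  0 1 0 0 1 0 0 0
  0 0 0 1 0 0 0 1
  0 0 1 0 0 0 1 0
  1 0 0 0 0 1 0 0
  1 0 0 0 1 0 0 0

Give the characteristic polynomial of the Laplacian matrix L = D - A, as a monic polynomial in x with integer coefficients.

x^8 - 16x^7 + 104x^6 - 352x^5 + 660x^4 - 672x^3 + 336x^2 - 64x

With the vertex order [a, b, c, d, e, f, g, h], the degrees are [2, 2, 2, 2, 2, 2, 2, 2], giving D = diag(2, 2, 2, 2, 2, 2, 2, 2) and L = D - A. L has integer entries, so p(x) = det(xI - L) has integer coefficients. Expanding the determinant yields x^8 - 16x^7 + 104x^6 - 352x^5 + 660x^4 - 672x^3 + 336x^2 - 64x. Since p(0) = det(-L) = 0, x divides p(x). The largest eigenvalue, 4, is at most the vertex count 8.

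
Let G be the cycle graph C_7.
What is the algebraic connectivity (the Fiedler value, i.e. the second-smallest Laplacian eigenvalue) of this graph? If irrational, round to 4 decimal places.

0.7530

The graph has 7 vertices and degree multiset [2, 2, 2, 2, 2, 2, 2]; D is the diagonal matrix of degrees and L = D - A. The sorted Laplacian eigenvalues are [0, 0.7530, 0.7530, 2.4450, 2.4450, 3.8019, 3.8019]; the algebraic connectivity is the second entry, 0.7530.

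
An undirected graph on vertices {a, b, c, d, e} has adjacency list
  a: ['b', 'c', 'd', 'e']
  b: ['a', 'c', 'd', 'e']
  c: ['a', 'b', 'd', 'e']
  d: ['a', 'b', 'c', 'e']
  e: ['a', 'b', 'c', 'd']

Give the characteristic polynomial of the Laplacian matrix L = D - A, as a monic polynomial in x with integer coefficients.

x^5 - 20x^4 + 150x^3 - 500x^2 + 625x

With the vertex order [a, b, c, d, e], the degrees are [4, 4, 4, 4, 4], giving D = diag(4, 4, 4, 4, 4) and L = D - A. L has integer entries, so p(x) = det(xI - L) has integer coefficients. Expanding the determinant yields x^5 - 20x^4 + 150x^3 - 500x^2 + 625x. The coefficient of x^4 equals -trace(L) = -20, matching the sum of degrees. The largest eigenvalue, 5, is at most the vertex count 5. By the matrix-tree theorem the graph has (1/5) * product of the nonzero eigenvalues = 125 spanning trees.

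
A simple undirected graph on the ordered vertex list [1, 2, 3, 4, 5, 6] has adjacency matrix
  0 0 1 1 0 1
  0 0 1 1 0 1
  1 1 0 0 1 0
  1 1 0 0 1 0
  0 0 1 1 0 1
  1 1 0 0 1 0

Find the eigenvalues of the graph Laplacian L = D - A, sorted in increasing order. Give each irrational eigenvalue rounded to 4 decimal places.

[0, 3, 3, 3, 3, 6]

Reading degrees in the order [1, 2, 3, 4, 5, 6] gives [3, 3, 3, 3, 3, 3]; set D = diag(3, 3, 3, 3, 3, 3) and form L = D - A. Since every row of L sums to 0, the all-ones vector is in the kernel and 0 is an eigenvalue. By the matrix-tree theorem the graph has (1/6) * product of the nonzero eigenvalues = 81 spanning trees.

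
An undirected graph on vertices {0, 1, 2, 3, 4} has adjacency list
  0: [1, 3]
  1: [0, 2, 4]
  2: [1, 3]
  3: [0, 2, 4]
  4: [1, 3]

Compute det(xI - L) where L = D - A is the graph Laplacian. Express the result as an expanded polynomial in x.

x^5 - 12x^4 + 51x^3 - 92x^2 + 60x

With the vertex order [0, 1, 2, 3, 4], the degrees are [2, 3, 2, 3, 2], giving D = diag(2, 3, 2, 3, 2) and L = D - A. Computing det(xI - L) by cofactor expansion (or equivalently via sum-over-permutations) gives x^5 - 12x^4 + 51x^3 - 92x^2 + 60x. Since p(0) = det(-L) = 0, x divides p(x).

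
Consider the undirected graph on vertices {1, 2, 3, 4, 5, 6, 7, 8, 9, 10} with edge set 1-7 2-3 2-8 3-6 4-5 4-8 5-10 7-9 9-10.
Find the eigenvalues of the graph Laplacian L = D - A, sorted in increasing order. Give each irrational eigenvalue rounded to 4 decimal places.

Each diagonal entry of L is the vertex degree and each off-diagonal entry is -1 where an edge is present, 0 otherwise; in the order [1, 2, 3, 4, 5, 6, 7, 8, 9, 10] the diagonal is [1, 2, 2, 2, 2, 1, 2, 2, 2, 2]. Since every row of L sums to 0, the all-ones vector is in the kernel and 0 is an eigenvalue. The single zero eigenvalue shows the graph is connected. There is one zero in the spectrum, matching the 1 component.

[0, 0.0979, 0.3820, 0.8244, 1.3820, 2, 2.6180, 3.1756, 3.6180, 3.9021]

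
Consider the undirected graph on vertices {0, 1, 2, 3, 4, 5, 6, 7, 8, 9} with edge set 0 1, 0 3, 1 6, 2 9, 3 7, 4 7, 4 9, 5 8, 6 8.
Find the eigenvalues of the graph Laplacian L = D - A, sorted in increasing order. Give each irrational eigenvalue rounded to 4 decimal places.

[0, 0.0979, 0.3820, 0.8244, 1.3820, 2, 2.6180, 3.1756, 3.6180, 3.9021]

Reading degrees in the order [0, 1, 2, 3, 4, 5, 6, 7, 8, 9] gives [2, 2, 1, 2, 2, 1, 2, 2, 2, 2]; set D = diag(2, 2, 1, 2, 2, 1, 2, 2, 2, 2) and form L = D - A. Since every row of L sums to 0, the all-ones vector is in the kernel and 0 is an eigenvalue. There is one zero in the spectrum, matching the 1 component.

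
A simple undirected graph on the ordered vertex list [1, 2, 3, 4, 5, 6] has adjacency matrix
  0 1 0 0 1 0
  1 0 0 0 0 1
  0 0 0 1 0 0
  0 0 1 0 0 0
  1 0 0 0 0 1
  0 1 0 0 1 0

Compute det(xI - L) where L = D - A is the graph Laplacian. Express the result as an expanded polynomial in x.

With the vertex order [1, 2, 3, 4, 5, 6], the degrees are [2, 2, 1, 1, 2, 2], giving D = diag(2, 2, 1, 1, 2, 2) and L = D - A. The eigenvalues of L are [0, 0, 2, 2, 2, 4]; the characteristic polynomial is the product of (x - lambda_i), which multiplies out to x^6 - 10x^5 + 36x^4 - 56x^3 + 32x^2. The coefficient of x^5 equals -trace(L) = -10, matching the sum of degrees. The largest eigenvalue, 4, is at most the vertex count 6.

x^6 - 10x^5 + 36x^4 - 56x^3 + 32x^2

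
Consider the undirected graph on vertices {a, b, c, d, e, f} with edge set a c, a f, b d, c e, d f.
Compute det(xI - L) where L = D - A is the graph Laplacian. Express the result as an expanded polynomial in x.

Reading degrees in the order [a, b, c, d, e, f] gives [2, 1, 2, 2, 1, 2]; set D = diag(2, 1, 2, 2, 1, 2) and form L = D - A. L has integer entries, so p(x) = det(xI - L) has integer coefficients. Expanding the determinant yields x^6 - 10x^5 + 36x^4 - 56x^3 + 35x^2 - 6x. Since p(0) = det(-L) = 0, x divides p(x). There is one zero in the spectrum, matching the 1 component. The eigenvalues sum to 10, which equals trace(L) = 2|E|.

x^6 - 10x^5 + 36x^4 - 56x^3 + 35x^2 - 6x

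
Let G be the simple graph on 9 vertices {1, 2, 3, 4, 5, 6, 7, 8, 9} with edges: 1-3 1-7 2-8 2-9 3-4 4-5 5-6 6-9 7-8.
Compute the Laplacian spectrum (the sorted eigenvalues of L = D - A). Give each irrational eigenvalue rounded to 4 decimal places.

[0, 0.4679, 0.4679, 1.6527, 1.6527, 3, 3, 3.8794, 3.8794]

Reading degrees in the order [1, 2, 3, 4, 5, 6, 7, 8, 9] gives [2, 2, 2, 2, 2, 2, 2, 2, 2]; set D = diag(2, 2, 2, 2, 2, 2, 2, 2, 2) and form L = D - A. Diagonalising L (or applying a numerical eigensolver to the 9x9 matrix) gives the spectrum above. The eigenvalues sum to 18, which equals trace(L) = 2|E|.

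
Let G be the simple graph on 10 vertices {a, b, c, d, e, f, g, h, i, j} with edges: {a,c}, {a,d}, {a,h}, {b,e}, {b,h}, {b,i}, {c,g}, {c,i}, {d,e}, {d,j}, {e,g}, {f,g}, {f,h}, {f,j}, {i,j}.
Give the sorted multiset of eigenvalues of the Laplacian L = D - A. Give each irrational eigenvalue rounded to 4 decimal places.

With the vertex order [a, b, c, d, e, f, g, h, i, j], the degrees are [3, 3, 3, 3, 3, 3, 3, 3, 3, 3], giving D = diag(3, 3, 3, 3, 3, 3, 3, 3, 3, 3) and L = D - A. Since every row of L sums to 0, the all-ones vector is in the kernel and 0 is an eigenvalue. The single zero eigenvalue shows the graph is connected.

[0, 2, 2, 2, 2, 2, 5, 5, 5, 5]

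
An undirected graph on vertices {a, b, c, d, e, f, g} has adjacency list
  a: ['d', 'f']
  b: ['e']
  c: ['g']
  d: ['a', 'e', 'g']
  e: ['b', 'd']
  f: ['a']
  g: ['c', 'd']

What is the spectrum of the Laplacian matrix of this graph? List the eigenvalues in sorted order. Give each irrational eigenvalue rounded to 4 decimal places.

With the vertex order [a, b, c, d, e, f, g], the degrees are [2, 1, 1, 3, 2, 1, 2], giving D = diag(2, 1, 1, 3, 2, 1, 2) and L = D - A. Diagonalising L (or applying a numerical eigensolver to the 7x7 matrix) gives the spectrum above. The single zero eigenvalue shows the graph is connected. By the matrix-tree theorem the graph has (1/7) * product of the nonzero eigenvalues = 1 spanning tree. There is one zero in the spectrum, matching the 1 component.

[0, 0.3820, 0.3820, 1.5858, 2.6180, 2.6180, 4.4142]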